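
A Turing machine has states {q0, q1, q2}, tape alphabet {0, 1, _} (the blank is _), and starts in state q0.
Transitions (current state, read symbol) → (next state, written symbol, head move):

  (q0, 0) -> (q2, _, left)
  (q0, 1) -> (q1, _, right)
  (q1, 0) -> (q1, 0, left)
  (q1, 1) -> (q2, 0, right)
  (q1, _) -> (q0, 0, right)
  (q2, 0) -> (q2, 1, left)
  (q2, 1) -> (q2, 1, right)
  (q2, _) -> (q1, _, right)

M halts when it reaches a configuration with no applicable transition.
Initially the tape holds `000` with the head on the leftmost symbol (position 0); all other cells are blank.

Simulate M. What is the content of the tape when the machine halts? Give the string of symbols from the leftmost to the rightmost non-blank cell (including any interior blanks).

01_0

q0 | _[0]00__   read 0 → write _, move left, go to q2
q2 | [_]_00__   read _ → write _, move right, go to q1
q1 | _[_]00__   read _ → write 0, move right, go to q0
q0 | _0[0]0__   read 0 → write _, move left, go to q2
q2 | _[0]_0__   read 0 → write 1, move left, go to q2
q2 | [_]1_0__   read _ → write _, move right, go to q1
q1 | _[1]_0__   read 1 → write 0, move right, go to q2
q2 | _0[_]0__   read _ → write _, move right, go to q1
q1 | _0_[0]__   read 0 → write 0, move left, go to q1
q1 | _0[_]0__   read _ → write 0, move right, go to q0
q0 | _00[0]__   read 0 → write _, move left, go to q2
q2 | _0[0]___   read 0 → write 1, move left, go to q2
q2 | _[0]1___   read 0 → write 1, move left, go to q2
q2 | [_]11___   read _ → write _, move right, go to q1
q1 | _[1]1___   read 1 → write 0, move right, go to q2
q2 | _0[1]___   read 1 → write 1, move right, go to q2
q2 | _01[_]__   read _ → write _, move right, go to q1
q1 | _01_[_]_   read _ → write 0, move right, go to q0
q0 | _01_0[_]
The non-blank tape span at halt is 01_0.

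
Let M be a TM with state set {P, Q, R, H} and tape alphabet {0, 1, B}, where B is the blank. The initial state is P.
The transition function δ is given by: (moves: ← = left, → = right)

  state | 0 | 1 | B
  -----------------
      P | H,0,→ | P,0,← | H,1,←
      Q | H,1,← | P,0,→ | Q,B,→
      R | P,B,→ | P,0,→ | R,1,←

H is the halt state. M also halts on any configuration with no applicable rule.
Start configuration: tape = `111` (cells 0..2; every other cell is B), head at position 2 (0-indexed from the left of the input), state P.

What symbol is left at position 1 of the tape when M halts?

state=P head=2 tape=BB11[1]   (P,1)→(P,0,←)
state=P head=1 tape=BB1[1]0   (P,1)→(P,0,←)
state=P head=0 tape=BB[1]00   (P,1)→(P,0,←)
state=P head=-1 tape=B[B]000   (P,B)→(H,1,←)
state=H head=-2 tape=[B]1000
Cell 1 holds 0 when M halts.

0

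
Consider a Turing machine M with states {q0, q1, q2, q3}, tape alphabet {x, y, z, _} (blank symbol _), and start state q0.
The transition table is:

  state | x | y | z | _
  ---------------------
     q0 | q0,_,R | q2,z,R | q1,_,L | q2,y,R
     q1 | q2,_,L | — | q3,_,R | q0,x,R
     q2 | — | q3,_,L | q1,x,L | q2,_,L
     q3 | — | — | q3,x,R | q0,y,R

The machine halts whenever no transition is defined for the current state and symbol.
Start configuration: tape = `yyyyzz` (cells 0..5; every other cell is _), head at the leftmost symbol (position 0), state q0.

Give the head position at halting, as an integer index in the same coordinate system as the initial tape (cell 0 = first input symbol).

state=q0 head=0 tape=[y]yyyzz   (q0,y)→(q2,z,R)
state=q2 head=1 tape=z[y]yyzz   (q2,y)→(q3,_,L)
state=q3 head=0 tape=[z]_yyzz   (q3,z)→(q3,x,R)
state=q3 head=1 tape=x[_]yyzz   (q3,_)→(q0,y,R)
state=q0 head=2 tape=xy[y]yzz   (q0,y)→(q2,z,R)
state=q2 head=3 tape=xyz[y]zz   (q2,y)→(q3,_,L)
state=q3 head=2 tape=xy[z]_zz   (q3,z)→(q3,x,R)
state=q3 head=3 tape=xyx[_]zz   (q3,_)→(q0,y,R)
state=q0 head=4 tape=xyxy[z]z   (q0,z)→(q1,_,L)
state=q1 head=3 tape=xyx[y]_z
At halt the head is at cell 3.

3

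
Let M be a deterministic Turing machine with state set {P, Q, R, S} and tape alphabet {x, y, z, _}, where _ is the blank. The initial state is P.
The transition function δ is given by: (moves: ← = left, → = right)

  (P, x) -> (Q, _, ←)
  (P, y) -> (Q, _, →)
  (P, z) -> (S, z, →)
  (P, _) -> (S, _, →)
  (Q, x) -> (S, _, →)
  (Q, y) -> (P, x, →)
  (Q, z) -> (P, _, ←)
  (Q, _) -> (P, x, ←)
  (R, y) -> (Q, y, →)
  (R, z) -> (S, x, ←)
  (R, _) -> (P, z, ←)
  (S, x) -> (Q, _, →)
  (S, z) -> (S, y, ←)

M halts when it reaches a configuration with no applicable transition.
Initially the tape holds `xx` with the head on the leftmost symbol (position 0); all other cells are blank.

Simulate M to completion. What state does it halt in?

S

state=P head=0 tape=__[x]x_   (P,x)→(Q,_,←)
state=Q head=-1 tape=_[_]_x_   (Q,_)→(P,x,←)
state=P head=-2 tape=[_]x_x_   (P,_)→(S,_,→)
state=S head=-1 tape=_[x]_x_   (S,x)→(Q,_,→)
state=Q head=0 tape=__[_]x_   (Q,_)→(P,x,←)
state=P head=-1 tape=_[_]xx_   (P,_)→(S,_,→)
state=S head=0 tape=__[x]x_   (S,x)→(Q,_,→)
state=Q head=1 tape=___[x]_   (Q,x)→(S,_,→)
state=S head=2 tape=____[_]
No transition is defined for (S, _); M halts in state S.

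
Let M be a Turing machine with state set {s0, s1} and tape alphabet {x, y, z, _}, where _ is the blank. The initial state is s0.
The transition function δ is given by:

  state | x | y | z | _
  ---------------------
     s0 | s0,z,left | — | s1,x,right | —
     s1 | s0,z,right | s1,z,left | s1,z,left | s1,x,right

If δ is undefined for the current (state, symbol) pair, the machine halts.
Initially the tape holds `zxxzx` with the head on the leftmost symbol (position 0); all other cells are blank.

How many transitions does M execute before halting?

11

state=s0 head=0 tape=[z]xxzx_   (s0,z)→(s1,x,right)
state=s1 head=1 tape=x[x]xzx_   (s1,x)→(s0,z,right)
state=s0 head=2 tape=xz[x]zx_   (s0,x)→(s0,z,left)
state=s0 head=1 tape=x[z]zzx_   (s0,z)→(s1,x,right)
state=s1 head=2 tape=xx[z]zx_   (s1,z)→(s1,z,left)
state=s1 head=1 tape=x[x]zzx_   (s1,x)→(s0,z,right)
state=s0 head=2 tape=xz[z]zx_   (s0,z)→(s1,x,right)
state=s1 head=3 tape=xzx[z]x_   (s1,z)→(s1,z,left)
state=s1 head=2 tape=xz[x]zx_   (s1,x)→(s0,z,right)
state=s0 head=3 tape=xzz[z]x_   (s0,z)→(s1,x,right)
state=s1 head=4 tape=xzzx[x]_   (s1,x)→(s0,z,right)
state=s0 head=5 tape=xzzxz[_]
M halts after 11 transitions.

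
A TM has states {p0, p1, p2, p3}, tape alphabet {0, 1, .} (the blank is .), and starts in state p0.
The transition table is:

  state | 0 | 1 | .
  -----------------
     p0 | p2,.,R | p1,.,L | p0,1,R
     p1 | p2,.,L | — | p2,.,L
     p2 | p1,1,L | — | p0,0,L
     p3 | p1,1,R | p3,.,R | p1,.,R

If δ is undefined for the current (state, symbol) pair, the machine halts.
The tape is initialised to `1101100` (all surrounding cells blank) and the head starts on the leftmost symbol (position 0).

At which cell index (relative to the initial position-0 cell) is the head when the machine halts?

p0 | ...[1]101100   read 1 → write ., move L, go to p1
p1 | ..[.].101100   read . → write ., move L, go to p2
p2 | .[.]..101100   read . → write 0, move L, go to p0
p0 | [.]0..101100   read . → write 1, move R, go to p0
p0 | 1[0]..101100   read 0 → write ., move R, go to p2
p2 | 1.[.].101100   read . → write 0, move L, go to p0
p0 | 1[.]0.101100   read . → write 1, move R, go to p0
p0 | 11[0].101100   read 0 → write ., move R, go to p2
p2 | 11.[.]101100   read . → write 0, move L, go to p0
p0 | 11[.]0101100   read . → write 1, move R, go to p0
p0 | 111[0]101100   read 0 → write ., move R, go to p2
p2 | 111.[1]01100
At halt the head is at cell 1.

1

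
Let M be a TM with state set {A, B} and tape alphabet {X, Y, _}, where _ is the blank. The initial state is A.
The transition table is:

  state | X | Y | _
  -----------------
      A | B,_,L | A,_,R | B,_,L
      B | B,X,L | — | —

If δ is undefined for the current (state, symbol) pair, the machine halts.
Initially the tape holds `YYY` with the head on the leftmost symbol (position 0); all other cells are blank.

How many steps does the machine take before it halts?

4

state=A head=0 tape=[Y]YY_   (A,Y)→(A,_,R)
state=A head=1 tape=_[Y]Y_   (A,Y)→(A,_,R)
state=A head=2 tape=__[Y]_   (A,Y)→(A,_,R)
state=A head=3 tape=___[_]   (A,_)→(B,_,L)
state=B head=2 tape=__[_]_
M halts after 4 transitions.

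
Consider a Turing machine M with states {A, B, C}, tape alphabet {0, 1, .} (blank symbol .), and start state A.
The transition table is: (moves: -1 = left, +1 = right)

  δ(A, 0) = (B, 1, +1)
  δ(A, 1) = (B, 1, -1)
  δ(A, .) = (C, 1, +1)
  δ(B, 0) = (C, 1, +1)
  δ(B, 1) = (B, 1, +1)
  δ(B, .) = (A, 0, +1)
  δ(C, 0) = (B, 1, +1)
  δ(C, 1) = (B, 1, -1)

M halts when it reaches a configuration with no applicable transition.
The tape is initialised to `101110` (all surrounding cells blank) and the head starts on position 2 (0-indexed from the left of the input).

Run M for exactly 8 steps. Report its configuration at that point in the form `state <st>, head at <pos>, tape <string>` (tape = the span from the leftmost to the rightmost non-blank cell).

state C, head at 6, tape 111111

A | 10[1]110.   read 1 → write 1, move -1, go to B
B | 1[0]1110.   read 0 → write 1, move +1, go to C
C | 11[1]110.   read 1 → write 1, move -1, go to B
B | 1[1]1110.   read 1 → write 1, move +1, go to B
B | 11[1]110.   read 1 → write 1, move +1, go to B
B | 111[1]10.   read 1 → write 1, move +1, go to B
B | 1111[1]0.   read 1 → write 1, move +1, go to B
B | 11111[0].   read 0 → write 1, move +1, go to C
C | 111111[.]
After 8 steps: state C, head at 6, tape 111111.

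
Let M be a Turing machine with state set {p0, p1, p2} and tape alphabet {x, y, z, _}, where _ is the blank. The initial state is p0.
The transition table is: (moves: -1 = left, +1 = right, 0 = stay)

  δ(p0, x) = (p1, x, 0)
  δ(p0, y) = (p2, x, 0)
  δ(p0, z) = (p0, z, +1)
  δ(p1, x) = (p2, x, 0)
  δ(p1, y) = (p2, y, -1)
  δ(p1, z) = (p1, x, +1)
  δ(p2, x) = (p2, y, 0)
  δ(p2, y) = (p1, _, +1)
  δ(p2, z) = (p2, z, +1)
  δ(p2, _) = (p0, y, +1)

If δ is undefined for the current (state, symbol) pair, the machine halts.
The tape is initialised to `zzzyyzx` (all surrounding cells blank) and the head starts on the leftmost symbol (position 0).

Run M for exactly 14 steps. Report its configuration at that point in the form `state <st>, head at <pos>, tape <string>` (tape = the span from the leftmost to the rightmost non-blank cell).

p0 | [z]zzyyzx   read z → write z, move +1, go to p0
p0 | z[z]zyyzx   read z → write z, move +1, go to p0
p0 | zz[z]yyzx   read z → write z, move +1, go to p0
p0 | zzz[y]yzx   read y → write x, move 0, go to p2
p2 | zzz[x]yzx   read x → write y, move 0, go to p2
p2 | zzz[y]yzx   read y → write _, move +1, go to p1
p1 | zzz_[y]zx   read y → write y, move -1, go to p2
p2 | zzz[_]yzx   read _ → write y, move +1, go to p0
p0 | zzzy[y]zx   read y → write x, move 0, go to p2
p2 | zzzy[x]zx   read x → write y, move 0, go to p2
p2 | zzzy[y]zx   read y → write _, move +1, go to p1
p1 | zzzy_[z]x   read z → write x, move +1, go to p1
p1 | zzzy_x[x]   read x → write x, move 0, go to p2
p2 | zzzy_x[x]   read x → write y, move 0, go to p2
p2 | zzzy_x[y]
After 14 steps: state p2, head at 6, tape zzzy_xy.

state p2, head at 6, tape zzzy_xy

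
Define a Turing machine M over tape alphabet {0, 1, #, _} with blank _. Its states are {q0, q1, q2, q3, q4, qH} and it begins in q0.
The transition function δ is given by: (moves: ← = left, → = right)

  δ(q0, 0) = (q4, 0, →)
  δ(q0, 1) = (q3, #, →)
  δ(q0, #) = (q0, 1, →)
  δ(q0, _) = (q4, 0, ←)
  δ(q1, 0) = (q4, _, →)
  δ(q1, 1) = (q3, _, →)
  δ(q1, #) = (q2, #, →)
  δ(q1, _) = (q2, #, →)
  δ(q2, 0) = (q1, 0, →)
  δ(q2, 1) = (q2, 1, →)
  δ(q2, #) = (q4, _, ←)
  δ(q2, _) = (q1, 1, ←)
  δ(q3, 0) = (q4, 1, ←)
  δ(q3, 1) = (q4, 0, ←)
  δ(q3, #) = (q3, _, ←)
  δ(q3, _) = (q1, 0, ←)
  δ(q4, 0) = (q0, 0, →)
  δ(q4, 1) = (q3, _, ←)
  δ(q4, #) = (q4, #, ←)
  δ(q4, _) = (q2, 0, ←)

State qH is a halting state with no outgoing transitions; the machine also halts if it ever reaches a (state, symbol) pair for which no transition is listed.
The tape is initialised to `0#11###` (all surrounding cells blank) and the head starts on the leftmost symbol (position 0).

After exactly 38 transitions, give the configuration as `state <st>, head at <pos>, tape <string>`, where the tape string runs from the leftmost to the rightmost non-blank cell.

state q2, head at 4, tape #10#01#00#

q0 | ___[0]#11###   read 0 → write 0, move →, go to q4
q4 | ___0[#]11###   read # → write #, move ←, go to q4
q4 | ___[0]#11###   read 0 → write 0, move →, go to q0
q0 | ___0[#]11###   read # → write 1, move →, go to q0
q0 | ___01[1]1###   read 1 → write #, move →, go to q3
q3 | ___01#[1]###   read 1 → write 0, move ←, go to q4
q4 | ___01[#]0###   read # → write #, move ←, go to q4
q4 | ___0[1]#0###   read 1 → write _, move ←, go to q3
q3 | ___[0]_#0###   read 0 → write 1, move ←, go to q4
q4 | __[_]1_#0###   read _ → write 0, move ←, go to q2
q2 | _[_]01_#0###   read _ → write 1, move ←, go to q1
q1 | [_]101_#0###   read _ → write #, move →, go to q2
q2 | #[1]01_#0###   read 1 → write 1, move →, go to q2
q2 | #1[0]1_#0###   read 0 → write 0, move →, go to q1
q1 | #10[1]_#0###   read 1 → write _, move →, go to q3
q3 | #10_[_]#0###   read _ → write 0, move ←, go to q1
q1 | #10[_]0#0###   read _ → write #, move →, go to q2
q2 | #10#[0]#0###   read 0 → write 0, move →, go to q1
q1 | #10#0[#]0###   read # → write #, move →, go to q2
q2 | #10#0#[0]###   read 0 → write 0, move →, go to q1
q1 | #10#0#0[#]##   read # → write #, move →, go to q2
q2 | #10#0#0#[#]#   read # → write _, move ←, go to q4
q4 | #10#0#0[#]_#   read # → write #, move ←, go to q4
q4 | #10#0#[0]#_#   read 0 → write 0, move →, go to q0
q0 | #10#0#0[#]_#   read # → write 1, move →, go to q0
q0 | #10#0#01[_]#   read _ → write 0, move ←, go to q4
q4 | #10#0#0[1]0#   read 1 → write _, move ←, go to q3
q3 | #10#0#[0]_0#   read 0 → write 1, move ←, go to q4
q4 | #10#0[#]1_0#   read # → write #, move ←, go to q4
q4 | #10#[0]#1_0#   read 0 → write 0, move →, go to q0
q0 | #10#0[#]1_0#   read # → write 1, move →, go to q0
q0 | #10#01[1]_0#   read 1 → write #, move →, go to q3
q3 | #10#01#[_]0#   read _ → write 0, move ←, go to q1
q1 | #10#01[#]00#   read # → write #, move →, go to q2
q2 | #10#01#[0]0#   read 0 → write 0, move →, go to q1
q1 | #10#01#0[0]#   read 0 → write _, move →, go to q4
q4 | #10#01#0_[#]   read # → write #, move ←, go to q4
q4 | #10#01#0[_]#   read _ → write 0, move ←, go to q2
q2 | #10#01#[0]0#
After 38 steps: state q2, head at 4, tape #10#01#00#.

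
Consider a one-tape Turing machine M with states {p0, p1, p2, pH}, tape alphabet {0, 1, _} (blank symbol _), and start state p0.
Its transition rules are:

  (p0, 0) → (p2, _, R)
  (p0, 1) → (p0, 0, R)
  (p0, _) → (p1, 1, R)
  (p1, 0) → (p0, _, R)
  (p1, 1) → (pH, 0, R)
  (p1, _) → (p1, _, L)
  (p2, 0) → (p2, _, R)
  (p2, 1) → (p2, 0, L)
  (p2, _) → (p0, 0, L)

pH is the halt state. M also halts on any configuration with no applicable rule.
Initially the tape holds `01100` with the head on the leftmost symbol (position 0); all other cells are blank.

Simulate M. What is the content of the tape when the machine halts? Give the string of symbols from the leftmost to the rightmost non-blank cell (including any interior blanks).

11___1_0

p0 | _[0]1100___   read 0 → write _, move R, go to p2
p2 | __[1]100___   read 1 → write 0, move L, go to p2
p2 | _[_]0100___   read _ → write 0, move L, go to p0
p0 | [_]00100___   read _ → write 1, move R, go to p1
p1 | 1[0]0100___   read 0 → write _, move R, go to p0
p0 | 1_[0]100___   read 0 → write _, move R, go to p2
p2 | 1__[1]00___   read 1 → write 0, move L, go to p2
p2 | 1_[_]000___   read _ → write 0, move L, go to p0
p0 | 1[_]0000___   read _ → write 1, move R, go to p1
p1 | 11[0]000___   read 0 → write _, move R, go to p0
p0 | 11_[0]00___   read 0 → write _, move R, go to p2
p2 | 11__[0]0___   read 0 → write _, move R, go to p2
p2 | 11___[0]___   read 0 → write _, move R, go to p2
p2 | 11____[_]__   read _ → write 0, move L, go to p0
p0 | 11___[_]0__   read _ → write 1, move R, go to p1
p1 | 11___1[0]__   read 0 → write _, move R, go to p0
p0 | 11___1_[_]_   read _ → write 1, move R, go to p1
p1 | 11___1_1[_]   read _ → write _, move L, go to p1
p1 | 11___1_[1]_   read 1 → write 0, move R, go to pH
pH | 11___1_0[_]
The non-blank tape span at halt is 11___1_0.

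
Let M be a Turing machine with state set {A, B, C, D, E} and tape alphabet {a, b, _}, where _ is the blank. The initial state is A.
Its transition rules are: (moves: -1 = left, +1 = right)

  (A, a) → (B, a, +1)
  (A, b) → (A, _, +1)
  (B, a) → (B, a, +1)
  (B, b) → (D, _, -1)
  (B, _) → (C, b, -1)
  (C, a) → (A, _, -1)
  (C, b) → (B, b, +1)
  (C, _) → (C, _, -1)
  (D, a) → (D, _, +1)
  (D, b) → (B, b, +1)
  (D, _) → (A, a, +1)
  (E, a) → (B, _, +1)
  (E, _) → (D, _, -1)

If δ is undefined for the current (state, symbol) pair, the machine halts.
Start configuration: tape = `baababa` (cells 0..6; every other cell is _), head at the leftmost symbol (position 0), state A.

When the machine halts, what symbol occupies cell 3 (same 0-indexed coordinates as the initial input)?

a

state=A head=0 tape=[b]aababa_   (A,b)→(A,_,+1)
state=A head=1 tape=_[a]ababa_   (A,a)→(B,a,+1)
state=B head=2 tape=_a[a]baba_   (B,a)→(B,a,+1)
state=B head=3 tape=_aa[b]aba_   (B,b)→(D,_,-1)
state=D head=2 tape=_a[a]_aba_   (D,a)→(D,_,+1)
state=D head=3 tape=_a_[_]aba_   (D,_)→(A,a,+1)
state=A head=4 tape=_a_a[a]ba_   (A,a)→(B,a,+1)
state=B head=5 tape=_a_aa[b]a_   (B,b)→(D,_,-1)
state=D head=4 tape=_a_a[a]_a_   (D,a)→(D,_,+1)
state=D head=5 tape=_a_a_[_]a_   (D,_)→(A,a,+1)
state=A head=6 tape=_a_a_a[a]_   (A,a)→(B,a,+1)
state=B head=7 tape=_a_a_aa[_]   (B,_)→(C,b,-1)
state=C head=6 tape=_a_a_a[a]b   (C,a)→(A,_,-1)
state=A head=5 tape=_a_a_[a]_b   (A,a)→(B,a,+1)
state=B head=6 tape=_a_a_a[_]b   (B,_)→(C,b,-1)
state=C head=5 tape=_a_a_[a]bb   (C,a)→(A,_,-1)
state=A head=4 tape=_a_a[_]_bb
Cell 3 holds a when M halts.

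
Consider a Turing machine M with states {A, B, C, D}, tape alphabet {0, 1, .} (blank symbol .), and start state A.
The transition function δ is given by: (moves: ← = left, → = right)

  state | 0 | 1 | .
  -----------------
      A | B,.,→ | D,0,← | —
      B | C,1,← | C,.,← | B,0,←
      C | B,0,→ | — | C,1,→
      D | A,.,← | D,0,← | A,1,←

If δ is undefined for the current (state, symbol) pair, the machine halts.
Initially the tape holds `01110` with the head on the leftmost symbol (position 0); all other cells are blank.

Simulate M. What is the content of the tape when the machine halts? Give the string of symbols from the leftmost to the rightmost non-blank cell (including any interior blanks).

A | [0]1110   read 0 → write ., move →, go to B
B | .[1]110   read 1 → write ., move ←, go to C
C | [.].110   read . → write 1, move →, go to C
C | 1[.]110   read . → write 1, move →, go to C
C | 11[1]10
The non-blank tape span at halt is 11110.

11110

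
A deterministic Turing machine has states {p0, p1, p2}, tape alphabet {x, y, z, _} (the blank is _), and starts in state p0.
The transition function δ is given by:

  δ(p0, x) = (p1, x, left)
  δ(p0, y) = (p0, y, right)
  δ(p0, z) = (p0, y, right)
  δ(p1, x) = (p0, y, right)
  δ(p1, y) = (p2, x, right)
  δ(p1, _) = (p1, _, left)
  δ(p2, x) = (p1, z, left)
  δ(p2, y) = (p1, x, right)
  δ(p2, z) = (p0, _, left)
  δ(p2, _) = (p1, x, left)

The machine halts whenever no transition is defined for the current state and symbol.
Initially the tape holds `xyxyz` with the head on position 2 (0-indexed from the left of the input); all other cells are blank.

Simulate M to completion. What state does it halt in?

p0 | xy[x]yz_   read x → write x, move left, go to p1
p1 | x[y]xyz_   read y → write x, move right, go to p2
p2 | xx[x]yz_   read x → write z, move left, go to p1
p1 | x[x]zyz_   read x → write y, move right, go to p0
p0 | xy[z]yz_   read z → write y, move right, go to p0
p0 | xyy[y]z_   read y → write y, move right, go to p0
p0 | xyyy[z]_   read z → write y, move right, go to p0
p0 | xyyyy[_]
No transition is defined for (p0, _); M halts in state p0.

p0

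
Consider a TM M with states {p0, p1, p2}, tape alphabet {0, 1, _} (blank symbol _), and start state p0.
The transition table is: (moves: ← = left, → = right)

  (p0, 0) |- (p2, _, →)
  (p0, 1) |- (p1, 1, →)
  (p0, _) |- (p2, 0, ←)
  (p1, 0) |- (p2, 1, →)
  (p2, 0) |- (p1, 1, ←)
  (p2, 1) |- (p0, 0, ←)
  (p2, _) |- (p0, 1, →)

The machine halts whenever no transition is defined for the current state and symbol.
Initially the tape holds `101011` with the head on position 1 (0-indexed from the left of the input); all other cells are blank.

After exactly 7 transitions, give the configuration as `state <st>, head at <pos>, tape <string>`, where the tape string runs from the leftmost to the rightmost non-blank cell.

state p2, head at 0, tape 1_000011

p0 | __1[0]1011   read 0 → write _, move →, go to p2
p2 | __1_[1]011   read 1 → write 0, move ←, go to p0
p0 | __1[_]0011   read _ → write 0, move ←, go to p2
p2 | __[1]00011   read 1 → write 0, move ←, go to p0
p0 | _[_]000011   read _ → write 0, move ←, go to p2
p2 | [_]0000011   read _ → write 1, move →, go to p0
p0 | 1[0]000011   read 0 → write _, move →, go to p2
p2 | 1_[0]00011
After 7 steps: state p2, head at 0, tape 1_000011.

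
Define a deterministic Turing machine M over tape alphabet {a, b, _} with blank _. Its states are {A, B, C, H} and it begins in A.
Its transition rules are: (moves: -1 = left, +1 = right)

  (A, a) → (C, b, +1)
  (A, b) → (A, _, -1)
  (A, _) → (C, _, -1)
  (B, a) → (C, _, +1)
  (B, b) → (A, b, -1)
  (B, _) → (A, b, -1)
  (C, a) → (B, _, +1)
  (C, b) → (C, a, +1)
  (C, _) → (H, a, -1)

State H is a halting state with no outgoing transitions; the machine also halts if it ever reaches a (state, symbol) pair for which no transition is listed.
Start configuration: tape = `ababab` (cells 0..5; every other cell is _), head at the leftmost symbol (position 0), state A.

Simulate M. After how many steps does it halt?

10

state=A head=0 tape=[a]babab   (A,a)→(C,b,+1)
state=C head=1 tape=b[b]abab   (C,b)→(C,a,+1)
state=C head=2 tape=ba[a]bab   (C,a)→(B,_,+1)
state=B head=3 tape=ba_[b]ab   (B,b)→(A,b,-1)
state=A head=2 tape=ba[_]bab   (A,_)→(C,_,-1)
state=C head=1 tape=b[a]_bab   (C,a)→(B,_,+1)
state=B head=2 tape=b_[_]bab   (B,_)→(A,b,-1)
state=A head=1 tape=b[_]bbab   (A,_)→(C,_,-1)
state=C head=0 tape=[b]_bbab   (C,b)→(C,a,+1)
state=C head=1 tape=a[_]bbab   (C,_)→(H,a,-1)
state=H head=0 tape=[a]abbab
M halts after 10 transitions.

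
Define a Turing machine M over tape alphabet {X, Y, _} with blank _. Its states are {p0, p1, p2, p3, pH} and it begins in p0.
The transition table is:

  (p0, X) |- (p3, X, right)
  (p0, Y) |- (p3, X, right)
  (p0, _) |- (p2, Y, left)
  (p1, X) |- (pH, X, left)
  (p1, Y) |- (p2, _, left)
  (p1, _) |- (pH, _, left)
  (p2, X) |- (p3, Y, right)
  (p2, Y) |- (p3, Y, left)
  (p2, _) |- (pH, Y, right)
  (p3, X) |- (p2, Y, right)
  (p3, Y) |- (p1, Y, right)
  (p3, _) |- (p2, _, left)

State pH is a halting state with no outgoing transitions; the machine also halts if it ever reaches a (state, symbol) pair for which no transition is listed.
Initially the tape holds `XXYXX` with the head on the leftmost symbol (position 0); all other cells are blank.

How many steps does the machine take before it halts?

p0 | __[X]XYXX   read X → write X, move right, go to p3
p3 | __X[X]YXX   read X → write Y, move right, go to p2
p2 | __XY[Y]XX   read Y → write Y, move left, go to p3
p3 | __X[Y]YXX   read Y → write Y, move right, go to p1
p1 | __XY[Y]XX   read Y → write _, move left, go to p2
p2 | __X[Y]_XX   read Y → write Y, move left, go to p3
p3 | __[X]Y_XX   read X → write Y, move right, go to p2
p2 | __Y[Y]_XX   read Y → write Y, move left, go to p3
p3 | __[Y]Y_XX   read Y → write Y, move right, go to p1
p1 | __Y[Y]_XX   read Y → write _, move left, go to p2
p2 | __[Y]__XX   read Y → write Y, move left, go to p3
p3 | _[_]Y__XX   read _ → write _, move left, go to p2
p2 | [_]_Y__XX   read _ → write Y, move right, go to pH
pH | Y[_]Y__XX
M halts after 13 transitions.

13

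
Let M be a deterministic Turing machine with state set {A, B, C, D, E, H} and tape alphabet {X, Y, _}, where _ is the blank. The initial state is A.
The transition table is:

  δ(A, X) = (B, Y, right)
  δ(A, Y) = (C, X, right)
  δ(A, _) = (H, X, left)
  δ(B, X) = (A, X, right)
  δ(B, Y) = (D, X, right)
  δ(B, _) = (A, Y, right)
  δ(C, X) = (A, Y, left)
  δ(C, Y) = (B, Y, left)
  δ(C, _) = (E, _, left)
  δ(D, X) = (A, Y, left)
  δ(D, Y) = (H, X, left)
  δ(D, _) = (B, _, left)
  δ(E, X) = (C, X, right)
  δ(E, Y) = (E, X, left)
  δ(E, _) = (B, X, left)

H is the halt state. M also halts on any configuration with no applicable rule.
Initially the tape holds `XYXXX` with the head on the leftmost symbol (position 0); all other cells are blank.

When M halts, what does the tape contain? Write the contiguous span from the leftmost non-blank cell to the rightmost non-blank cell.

YYYYXX

state=A head=0 tape=[X]YXXX_   (A,X)→(B,Y,right)
state=B head=1 tape=Y[Y]XXX_   (B,Y)→(D,X,right)
state=D head=2 tape=YX[X]XX_   (D,X)→(A,Y,left)
state=A head=1 tape=Y[X]YXX_   (A,X)→(B,Y,right)
state=B head=2 tape=YY[Y]XX_   (B,Y)→(D,X,right)
state=D head=3 tape=YYX[X]X_   (D,X)→(A,Y,left)
state=A head=2 tape=YY[X]YX_   (A,X)→(B,Y,right)
state=B head=3 tape=YYY[Y]X_   (B,Y)→(D,X,right)
state=D head=4 tape=YYYX[X]_   (D,X)→(A,Y,left)
state=A head=3 tape=YYY[X]Y_   (A,X)→(B,Y,right)
state=B head=4 tape=YYYY[Y]_   (B,Y)→(D,X,right)
state=D head=5 tape=YYYYX[_]   (D,_)→(B,_,left)
state=B head=4 tape=YYYY[X]_   (B,X)→(A,X,right)
state=A head=5 tape=YYYYX[_]   (A,_)→(H,X,left)
state=H head=4 tape=YYYY[X]X
The non-blank tape span at halt is YYYYXX.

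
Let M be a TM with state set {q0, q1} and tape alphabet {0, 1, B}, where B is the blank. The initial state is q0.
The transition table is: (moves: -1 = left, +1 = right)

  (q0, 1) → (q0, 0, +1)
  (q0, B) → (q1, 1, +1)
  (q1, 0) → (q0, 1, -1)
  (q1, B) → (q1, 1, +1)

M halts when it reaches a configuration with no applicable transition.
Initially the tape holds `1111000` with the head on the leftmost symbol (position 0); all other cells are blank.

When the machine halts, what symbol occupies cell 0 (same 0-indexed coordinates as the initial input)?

0

q0 | [1]111000   read 1 → write 0, move +1, go to q0
q0 | 0[1]11000   read 1 → write 0, move +1, go to q0
q0 | 00[1]1000   read 1 → write 0, move +1, go to q0
q0 | 000[1]000   read 1 → write 0, move +1, go to q0
q0 | 0000[0]00
Cell 0 holds 0 when M halts.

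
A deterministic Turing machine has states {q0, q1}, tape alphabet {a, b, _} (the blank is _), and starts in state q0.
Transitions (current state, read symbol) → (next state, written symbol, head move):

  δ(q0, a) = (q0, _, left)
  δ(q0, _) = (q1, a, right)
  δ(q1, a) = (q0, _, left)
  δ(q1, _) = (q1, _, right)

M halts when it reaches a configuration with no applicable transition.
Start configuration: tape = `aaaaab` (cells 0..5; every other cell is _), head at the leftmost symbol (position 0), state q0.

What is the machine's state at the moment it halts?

q1

state=q0 head=0 tape=_[a]aaaab   (q0,a)→(q0,_,left)
state=q0 head=-1 tape=[_]_aaaab   (q0,_)→(q1,a,right)
state=q1 head=0 tape=a[_]aaaab   (q1,_)→(q1,_,right)
state=q1 head=1 tape=a_[a]aaab   (q1,a)→(q0,_,left)
state=q0 head=0 tape=a[_]_aaab   (q0,_)→(q1,a,right)
state=q1 head=1 tape=aa[_]aaab   (q1,_)→(q1,_,right)
state=q1 head=2 tape=aa_[a]aab   (q1,a)→(q0,_,left)
state=q0 head=1 tape=aa[_]_aab   (q0,_)→(q1,a,right)
state=q1 head=2 tape=aaa[_]aab   (q1,_)→(q1,_,right)
state=q1 head=3 tape=aaa_[a]ab   (q1,a)→(q0,_,left)
state=q0 head=2 tape=aaa[_]_ab   (q0,_)→(q1,a,right)
state=q1 head=3 tape=aaaa[_]ab   (q1,_)→(q1,_,right)
state=q1 head=4 tape=aaaa_[a]b   (q1,a)→(q0,_,left)
state=q0 head=3 tape=aaaa[_]_b   (q0,_)→(q1,a,right)
state=q1 head=4 tape=aaaaa[_]b   (q1,_)→(q1,_,right)
state=q1 head=5 tape=aaaaa_[b]
No transition is defined for (q1, b); M halts in state q1.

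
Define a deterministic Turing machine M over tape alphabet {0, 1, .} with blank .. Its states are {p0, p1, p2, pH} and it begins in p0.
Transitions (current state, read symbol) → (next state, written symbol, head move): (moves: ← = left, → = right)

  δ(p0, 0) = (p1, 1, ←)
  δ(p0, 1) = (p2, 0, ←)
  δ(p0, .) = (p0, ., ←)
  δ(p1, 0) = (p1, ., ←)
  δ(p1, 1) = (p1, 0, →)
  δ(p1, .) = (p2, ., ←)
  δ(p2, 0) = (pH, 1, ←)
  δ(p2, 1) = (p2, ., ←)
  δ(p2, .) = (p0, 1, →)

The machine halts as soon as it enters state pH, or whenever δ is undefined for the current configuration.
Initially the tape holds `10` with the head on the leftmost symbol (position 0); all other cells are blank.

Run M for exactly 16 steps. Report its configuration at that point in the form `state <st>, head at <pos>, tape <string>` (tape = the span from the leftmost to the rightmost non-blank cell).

p0 | ....[1]0   read 1 → write 0, move ←, go to p2
p2 | ...[.]00   read . → write 1, move →, go to p0
p0 | ...1[0]0   read 0 → write 1, move ←, go to p1
p1 | ...[1]10   read 1 → write 0, move →, go to p1
p1 | ...0[1]0   read 1 → write 0, move →, go to p1
p1 | ...00[0]   read 0 → write ., move ←, go to p1
p1 | ...0[0].   read 0 → write ., move ←, go to p1
p1 | ...[0]..   read 0 → write ., move ←, go to p1
p1 | ..[.]...   read . → write ., move ←, go to p2
p2 | .[.]....   read . → write 1, move →, go to p0
p0 | .1[.]...   read . → write ., move ←, go to p0
p0 | .[1]....   read 1 → write 0, move ←, go to p2
p2 | [.]0....   read . → write 1, move →, go to p0
p0 | 1[0]....   read 0 → write 1, move ←, go to p1
p1 | [1]1....   read 1 → write 0, move →, go to p1
p1 | 0[1]....   read 1 → write 0, move →, go to p1
p1 | 00[.]...
After 16 steps: state p1, head at -2, tape 00.

state p1, head at -2, tape 00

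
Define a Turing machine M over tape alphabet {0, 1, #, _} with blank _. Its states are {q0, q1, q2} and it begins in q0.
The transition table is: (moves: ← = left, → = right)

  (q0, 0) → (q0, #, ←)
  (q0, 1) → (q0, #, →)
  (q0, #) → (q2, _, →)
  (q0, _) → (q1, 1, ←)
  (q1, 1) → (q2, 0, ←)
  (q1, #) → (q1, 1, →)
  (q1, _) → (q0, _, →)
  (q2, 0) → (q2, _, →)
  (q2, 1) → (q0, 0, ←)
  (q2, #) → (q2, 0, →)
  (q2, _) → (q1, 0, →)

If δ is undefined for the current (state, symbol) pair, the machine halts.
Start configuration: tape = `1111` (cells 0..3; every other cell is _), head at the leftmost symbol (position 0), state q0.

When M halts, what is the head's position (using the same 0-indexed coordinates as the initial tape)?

q0 | [1]111_____   read 1 → write #, move →, go to q0
q0 | #[1]11_____   read 1 → write #, move →, go to q0
q0 | ##[1]1_____   read 1 → write #, move →, go to q0
q0 | ###[1]_____   read 1 → write #, move →, go to q0
q0 | ####[_]____   read _ → write 1, move ←, go to q1
q1 | ###[#]1____   read # → write 1, move →, go to q1
q1 | ###1[1]____   read 1 → write 0, move ←, go to q2
q2 | ###[1]0____   read 1 → write 0, move ←, go to q0
q0 | ##[#]00____   read # → write _, move →, go to q2
q2 | ##_[0]0____   read 0 → write _, move →, go to q2
q2 | ##__[0]____   read 0 → write _, move →, go to q2
q2 | ##___[_]___   read _ → write 0, move →, go to q1
q1 | ##___0[_]__   read _ → write _, move →, go to q0
q0 | ##___0_[_]_   read _ → write 1, move ←, go to q1
q1 | ##___0[_]1_   read _ → write _, move →, go to q0
q0 | ##___0_[1]_   read 1 → write #, move →, go to q0
q0 | ##___0_#[_]   read _ → write 1, move ←, go to q1
q1 | ##___0_[#]1   read # → write 1, move →, go to q1
q1 | ##___0_1[1]   read 1 → write 0, move ←, go to q2
q2 | ##___0_[1]0   read 1 → write 0, move ←, go to q0
q0 | ##___0[_]00   read _ → write 1, move ←, go to q1
q1 | ##___[0]100
At halt the head is at cell 5.

5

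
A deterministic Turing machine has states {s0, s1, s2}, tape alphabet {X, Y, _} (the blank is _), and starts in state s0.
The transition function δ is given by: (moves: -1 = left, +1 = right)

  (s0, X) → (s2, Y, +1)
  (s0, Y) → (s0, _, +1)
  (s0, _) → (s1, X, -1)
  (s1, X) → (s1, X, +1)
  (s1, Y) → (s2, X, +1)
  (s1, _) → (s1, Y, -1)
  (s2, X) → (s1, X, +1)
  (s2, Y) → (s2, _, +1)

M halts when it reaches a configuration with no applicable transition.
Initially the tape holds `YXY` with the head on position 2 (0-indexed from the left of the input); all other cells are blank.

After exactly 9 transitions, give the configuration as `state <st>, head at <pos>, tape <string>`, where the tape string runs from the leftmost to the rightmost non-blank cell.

state s2, head at 5, tape YXXXX

s0 | YX[Y]___   read Y → write _, move +1, go to s0
s0 | YX_[_]__   read _ → write X, move -1, go to s1
s1 | YX[_]X__   read _ → write Y, move -1, go to s1
s1 | Y[X]YX__   read X → write X, move +1, go to s1
s1 | YX[Y]X__   read Y → write X, move +1, go to s2
s2 | YXX[X]__   read X → write X, move +1, go to s1
s1 | YXXX[_]_   read _ → write Y, move -1, go to s1
s1 | YXX[X]Y_   read X → write X, move +1, go to s1
s1 | YXXX[Y]_   read Y → write X, move +1, go to s2
s2 | YXXXX[_]
After 9 steps: state s2, head at 5, tape YXXXX.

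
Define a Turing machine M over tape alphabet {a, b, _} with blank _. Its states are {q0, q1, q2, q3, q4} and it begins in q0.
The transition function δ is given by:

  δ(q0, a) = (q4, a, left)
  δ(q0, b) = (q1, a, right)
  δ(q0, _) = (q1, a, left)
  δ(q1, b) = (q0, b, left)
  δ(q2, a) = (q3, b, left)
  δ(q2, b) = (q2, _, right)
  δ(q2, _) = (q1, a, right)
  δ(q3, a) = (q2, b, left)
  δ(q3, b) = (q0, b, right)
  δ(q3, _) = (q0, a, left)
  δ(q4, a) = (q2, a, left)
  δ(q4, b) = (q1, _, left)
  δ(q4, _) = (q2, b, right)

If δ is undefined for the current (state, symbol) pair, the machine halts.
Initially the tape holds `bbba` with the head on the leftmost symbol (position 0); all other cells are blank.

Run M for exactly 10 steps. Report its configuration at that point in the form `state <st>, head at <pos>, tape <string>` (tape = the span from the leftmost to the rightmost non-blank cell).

state q1, head at -2, tape abba

state=q0 head=0 tape=__[b]bba   (q0,b)→(q1,a,right)
state=q1 head=1 tape=__a[b]ba   (q1,b)→(q0,b,left)
state=q0 head=0 tape=__[a]bba   (q0,a)→(q4,a,left)
state=q4 head=-1 tape=_[_]abba   (q4,_)→(q2,b,right)
state=q2 head=0 tape=_b[a]bba   (q2,a)→(q3,b,left)
state=q3 head=-1 tape=_[b]bbba   (q3,b)→(q0,b,right)
state=q0 head=0 tape=_b[b]bba   (q0,b)→(q1,a,right)
state=q1 head=1 tape=_ba[b]ba   (q1,b)→(q0,b,left)
state=q0 head=0 tape=_b[a]bba   (q0,a)→(q4,a,left)
state=q4 head=-1 tape=_[b]abba   (q4,b)→(q1,_,left)
state=q1 head=-2 tape=[_]_abba
After 10 steps: state q1, head at -2, tape abba.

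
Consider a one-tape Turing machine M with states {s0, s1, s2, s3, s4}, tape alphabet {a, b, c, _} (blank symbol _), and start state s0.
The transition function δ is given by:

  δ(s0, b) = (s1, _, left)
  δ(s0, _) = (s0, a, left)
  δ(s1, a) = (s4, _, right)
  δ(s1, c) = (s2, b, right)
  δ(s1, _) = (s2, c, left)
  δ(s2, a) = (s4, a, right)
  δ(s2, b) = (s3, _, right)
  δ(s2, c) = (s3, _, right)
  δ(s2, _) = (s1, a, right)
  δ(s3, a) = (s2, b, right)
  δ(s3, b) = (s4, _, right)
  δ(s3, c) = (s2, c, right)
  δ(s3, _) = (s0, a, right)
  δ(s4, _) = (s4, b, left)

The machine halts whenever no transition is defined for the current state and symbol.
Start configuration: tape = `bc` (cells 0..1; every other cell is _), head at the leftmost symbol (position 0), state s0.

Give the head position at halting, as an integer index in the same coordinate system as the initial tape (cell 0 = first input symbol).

3

s0 | __[b]c__   read b → write _, move left, go to s1
s1 | _[_]_c__   read _ → write c, move left, go to s2
s2 | [_]c_c__   read _ → write a, move right, go to s1
s1 | a[c]_c__   read c → write b, move right, go to s2
s2 | ab[_]c__   read _ → write a, move right, go to s1
s1 | aba[c]__   read c → write b, move right, go to s2
s2 | abab[_]_   read _ → write a, move right, go to s1
s1 | ababa[_]   read _ → write c, move left, go to s2
s2 | abab[a]c   read a → write a, move right, go to s4
s4 | ababa[c]
At halt the head is at cell 3.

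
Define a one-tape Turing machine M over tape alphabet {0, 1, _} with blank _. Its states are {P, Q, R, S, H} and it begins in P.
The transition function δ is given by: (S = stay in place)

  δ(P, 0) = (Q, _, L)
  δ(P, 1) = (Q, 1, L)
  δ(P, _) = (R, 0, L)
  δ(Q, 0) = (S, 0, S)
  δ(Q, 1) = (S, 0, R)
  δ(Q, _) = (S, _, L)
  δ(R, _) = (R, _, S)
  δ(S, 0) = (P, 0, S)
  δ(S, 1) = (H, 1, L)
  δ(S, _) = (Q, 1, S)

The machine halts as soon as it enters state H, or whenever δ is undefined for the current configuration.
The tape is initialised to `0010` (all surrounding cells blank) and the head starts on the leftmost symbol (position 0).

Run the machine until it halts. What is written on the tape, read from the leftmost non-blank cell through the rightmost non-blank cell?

state=P head=0 tape=____[0]010   (P,0)→(Q,_,L)
state=Q head=-1 tape=___[_]_010   (Q,_)→(S,_,L)
state=S head=-2 tape=__[_]__010   (S,_)→(Q,1,S)
state=Q head=-2 tape=__[1]__010   (Q,1)→(S,0,R)
state=S head=-1 tape=__0[_]_010   (S,_)→(Q,1,S)
state=Q head=-1 tape=__0[1]_010   (Q,1)→(S,0,R)
state=S head=0 tape=__00[_]010   (S,_)→(Q,1,S)
state=Q head=0 tape=__00[1]010   (Q,1)→(S,0,R)
state=S head=1 tape=__000[0]10   (S,0)→(P,0,S)
state=P head=1 tape=__000[0]10   (P,0)→(Q,_,L)
state=Q head=0 tape=__00[0]_10   (Q,0)→(S,0,S)
state=S head=0 tape=__00[0]_10   (S,0)→(P,0,S)
state=P head=0 tape=__00[0]_10   (P,0)→(Q,_,L)
state=Q head=-1 tape=__0[0]__10   (Q,0)→(S,0,S)
state=S head=-1 tape=__0[0]__10   (S,0)→(P,0,S)
state=P head=-1 tape=__0[0]__10   (P,0)→(Q,_,L)
state=Q head=-2 tape=__[0]___10   (Q,0)→(S,0,S)
state=S head=-2 tape=__[0]___10   (S,0)→(P,0,S)
state=P head=-2 tape=__[0]___10   (P,0)→(Q,_,L)
state=Q head=-3 tape=_[_]____10   (Q,_)→(S,_,L)
state=S head=-4 tape=[_]_____10   (S,_)→(Q,1,S)
state=Q head=-4 tape=[1]_____10   (Q,1)→(S,0,R)
state=S head=-3 tape=0[_]____10   (S,_)→(Q,1,S)
state=Q head=-3 tape=0[1]____10   (Q,1)→(S,0,R)
state=S head=-2 tape=00[_]___10   (S,_)→(Q,1,S)
state=Q head=-2 tape=00[1]___10   (Q,1)→(S,0,R)
state=S head=-1 tape=000[_]__10   (S,_)→(Q,1,S)
state=Q head=-1 tape=000[1]__10   (Q,1)→(S,0,R)
state=S head=0 tape=0000[_]_10   (S,_)→(Q,1,S)
state=Q head=0 tape=0000[1]_10   (Q,1)→(S,0,R)
state=S head=1 tape=00000[_]10   (S,_)→(Q,1,S)
state=Q head=1 tape=00000[1]10   (Q,1)→(S,0,R)
state=S head=2 tape=000000[1]0   (S,1)→(H,1,L)
state=H head=1 tape=00000[0]10
The non-blank tape span at halt is 00000010.

00000010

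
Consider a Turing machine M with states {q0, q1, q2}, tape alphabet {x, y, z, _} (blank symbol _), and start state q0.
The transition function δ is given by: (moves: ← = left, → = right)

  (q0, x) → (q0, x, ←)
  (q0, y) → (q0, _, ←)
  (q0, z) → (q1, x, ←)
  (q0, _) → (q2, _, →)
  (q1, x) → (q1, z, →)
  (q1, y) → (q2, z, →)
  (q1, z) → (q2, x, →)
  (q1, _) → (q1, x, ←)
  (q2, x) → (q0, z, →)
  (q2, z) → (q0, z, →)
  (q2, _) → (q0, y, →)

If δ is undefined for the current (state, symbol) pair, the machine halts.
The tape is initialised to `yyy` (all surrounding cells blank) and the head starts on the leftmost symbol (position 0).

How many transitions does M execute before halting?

8

state=q0 head=0 tape=_[y]yy   (q0,y)→(q0,_,←)
state=q0 head=-1 tape=[_]_yy   (q0,_)→(q2,_,→)
state=q2 head=0 tape=_[_]yy   (q2,_)→(q0,y,→)
state=q0 head=1 tape=_y[y]y   (q0,y)→(q0,_,←)
state=q0 head=0 tape=_[y]_y   (q0,y)→(q0,_,←)
state=q0 head=-1 tape=[_]__y   (q0,_)→(q2,_,→)
state=q2 head=0 tape=_[_]_y   (q2,_)→(q0,y,→)
state=q0 head=1 tape=_y[_]y   (q0,_)→(q2,_,→)
state=q2 head=2 tape=_y_[y]
M halts after 8 transitions.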